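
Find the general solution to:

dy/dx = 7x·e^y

Separating variables and integrating:
-e^(-y) = 7x²/2 + C

General solution: y = -ln(C - 7x²/2)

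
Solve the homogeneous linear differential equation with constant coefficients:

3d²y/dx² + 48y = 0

Characteristic equation: 3r² + 48 = 0
Divide by 3: r² + 16 = 0
Roots: r = ±4i (complex conjugates)
General solution: y = C₁cos(4x) + C₂sin(4x)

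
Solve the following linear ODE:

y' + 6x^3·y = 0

Using integrating factor method:

General solution: y = Ce^(-3x^4/2)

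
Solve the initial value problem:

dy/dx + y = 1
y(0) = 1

General solution: y = 1 + Ce^(-x)
Applying y(0) = 1: C = 1 - 1 = 0
Particular solution: y = 1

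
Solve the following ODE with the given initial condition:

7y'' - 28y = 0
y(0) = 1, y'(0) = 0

General solution: y = C₁e^(2x) + C₂e^(-2x)
Applying ICs: C₁ = 1/2, C₂ = 1/2
Particular solution: y = (1/2)e^(2x) + (1/2)e^(-2x)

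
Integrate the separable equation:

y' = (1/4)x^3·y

Separating variables and integrating:
ln|y| = x^4/16 + C

General solution: y = Ce^(x^4/16)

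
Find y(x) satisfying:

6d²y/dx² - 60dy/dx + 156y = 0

Characteristic equation: 6r² - 60r + 156 = 0
Divide by 6: r² - 10r + 26 = 0
Roots: r = 5 ± i (complex conjugates)
General solution: y = e^(5x)(C₁cos(x) + C₂sin(x))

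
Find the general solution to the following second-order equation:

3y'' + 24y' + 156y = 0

Characteristic equation: 3r² + 24r + 156 = 0
Divide by 3: r² + 8r + 52 = 0
Roots: r = -4 ± 6i (complex conjugates)
General solution: y = e^(-4x)(C₁cos(6x) + C₂sin(6x))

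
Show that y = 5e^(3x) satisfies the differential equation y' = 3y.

Verification:
y = 5e^(3x)
y' = 15e^(3x)
3y = 15e^(3x)
y' = 3y ✓

Yes, it is a solution.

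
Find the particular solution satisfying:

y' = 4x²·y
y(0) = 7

General solution: y = Ce^(4x³/3)
Applying IC y(0) = 7:
Particular solution: y = 7e^(4x³/3)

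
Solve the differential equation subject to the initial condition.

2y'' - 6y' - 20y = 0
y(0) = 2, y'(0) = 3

General solution: y = C₁e^(5x) + C₂e^(-2x)
Applying ICs: C₁ = 1, C₂ = 1
Particular solution: y = e^(5x) + e^(-2x)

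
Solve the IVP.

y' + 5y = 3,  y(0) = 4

General solution: y = 3/5 + Ce^(-5x)
Applying y(0) = 4: C = 4 - 3/5 = 17/5
Particular solution: y = 3/5 + (17/5)e^(-5x)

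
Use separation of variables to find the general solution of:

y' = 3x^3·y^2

Separating variables and integrating:
-1/y = 3x^4/4 + C

General solution: y^-1 = (-3/4)x^4 + C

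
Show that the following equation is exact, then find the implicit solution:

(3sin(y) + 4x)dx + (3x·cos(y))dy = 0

Verify exactness: ∂M/∂y = ∂N/∂x ✓
Find F(x,y) such that ∂F/∂x = M, ∂F/∂y = N
Solution: 3x·sin(y) + 2x² = C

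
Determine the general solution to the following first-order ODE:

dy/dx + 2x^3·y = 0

Using integrating factor method:

General solution: y = Ce^(-x^4/2)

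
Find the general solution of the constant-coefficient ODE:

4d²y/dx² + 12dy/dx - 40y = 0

Characteristic equation: 4r² + 12r - 40 = 0
Divide by 4: r² + 3r - 10 = 0
Roots: r = 2, -5 (distinct real)
General solution: y = C₁e^(2x) + C₂e^(-5x)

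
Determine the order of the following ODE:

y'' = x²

The order is 2 (highest derivative is of order 2).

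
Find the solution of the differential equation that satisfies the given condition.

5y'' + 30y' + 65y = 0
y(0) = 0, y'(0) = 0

General solution: y = e^(-3x)(C₁cos(2x) + C₂sin(2x))
Complex roots r = -3 ± 2i
Applying ICs: C₁ = 0, C₂ = 0
Particular solution: y = 0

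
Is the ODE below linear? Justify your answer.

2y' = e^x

Yes. Linear (y and its derivatives appear to the first power only, no products of y terms)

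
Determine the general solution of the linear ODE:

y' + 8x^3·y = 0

Using integrating factor method:

General solution: y = Ce^(-2x^4)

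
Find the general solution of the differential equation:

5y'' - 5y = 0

Characteristic equation: 5r² - 5 = 0
Divide by 5: r² - 1 = 0
Roots: r = 1, -1 (distinct real)
General solution: y = C₁e^x + C₂e^(-x)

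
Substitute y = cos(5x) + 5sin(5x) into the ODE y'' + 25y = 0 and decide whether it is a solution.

Verification:
y'' = -25cos(5x) - 125sin(5x)
y'' + 25y = 0 ✓

Yes, it is a solution.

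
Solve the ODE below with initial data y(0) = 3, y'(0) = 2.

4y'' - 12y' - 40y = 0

General solution: y = C₁e^(5x) + C₂e^(-2x)
Applying ICs: C₁ = 8/7, C₂ = 13/7
Particular solution: y = (8/7)e^(5x) + (13/7)e^(-2x)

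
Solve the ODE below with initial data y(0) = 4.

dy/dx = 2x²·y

General solution: y = Ce^(2x³/3)
Applying IC y(0) = 4:
Particular solution: y = 4e^(2x³/3)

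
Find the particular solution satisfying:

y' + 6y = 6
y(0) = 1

General solution: y = 1 + Ce^(-6x)
Applying y(0) = 1: C = 1 - 1 = 0
Particular solution: y = 1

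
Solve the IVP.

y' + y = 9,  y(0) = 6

General solution: y = 9 + Ce^(-x)
Applying y(0) = 6: C = 6 - 9 = -3
Particular solution: y = 9 - 3e^(-x)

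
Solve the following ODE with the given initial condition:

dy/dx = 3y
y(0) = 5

General solution: y = Ce^(3x)
Applying IC y(0) = 5:
Particular solution: y = 5e^(3x)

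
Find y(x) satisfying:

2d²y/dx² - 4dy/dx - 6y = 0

Characteristic equation: 2r² - 4r - 6 = 0
Divide by 2: r² - 2r - 3 = 0
Roots: r = 3, -1 (distinct real)
General solution: y = C₁e^(3x) + C₂e^(-x)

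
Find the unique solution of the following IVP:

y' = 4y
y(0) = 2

General solution: y = Ce^(4x)
Applying IC y(0) = 2:
Particular solution: y = 2e^(4x)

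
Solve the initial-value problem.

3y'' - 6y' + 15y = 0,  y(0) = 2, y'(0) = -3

General solution: y = e^x(C₁cos(2x) + C₂sin(2x))
Complex roots r = 1 ± 2i
Applying ICs: C₁ = 2, C₂ = -5/2
Particular solution: y = e^x(2cos(2x) - (5/2)sin(2x))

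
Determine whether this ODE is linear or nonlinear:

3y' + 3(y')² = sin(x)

Nonlinear ((y')² term)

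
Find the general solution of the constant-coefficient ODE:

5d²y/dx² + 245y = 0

Characteristic equation: 5r² + 245 = 0
Divide by 5: r² + 49 = 0
Roots: r = ±7i (complex conjugates)
General solution: y = C₁cos(7x) + C₂sin(7x)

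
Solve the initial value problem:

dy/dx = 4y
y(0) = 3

General solution: y = Ce^(4x)
Applying IC y(0) = 3:
Particular solution: y = 3e^(4x)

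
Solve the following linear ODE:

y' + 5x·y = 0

Using integrating factor method:

General solution: y = Ce^(-5x^2/2)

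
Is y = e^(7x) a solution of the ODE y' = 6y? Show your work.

Verification:
y = e^(7x)
y' = 7e^(7x)
But 6y = 6e^(7x)
y' ≠ 6y — the derivative does not match

No, it is not a solution.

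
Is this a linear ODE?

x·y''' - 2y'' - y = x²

Yes. Linear (y and its derivatives appear to the first power only, no products of y terms)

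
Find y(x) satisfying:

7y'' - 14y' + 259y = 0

Characteristic equation: 7r² - 14r + 259 = 0
Divide by 7: r² - 2r + 37 = 0
Roots: r = 1 ± 6i (complex conjugates)
General solution: y = e^x(C₁cos(6x) + C₂sin(6x))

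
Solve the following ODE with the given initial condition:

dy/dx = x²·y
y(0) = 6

General solution: y = Ce^(x³/3)
Applying IC y(0) = 6:
Particular solution: y = 6e^(x³/3)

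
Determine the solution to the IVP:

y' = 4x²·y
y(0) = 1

General solution: y = Ce^(4x³/3)
Applying IC y(0) = 1:
Particular solution: y = e^(4x³/3)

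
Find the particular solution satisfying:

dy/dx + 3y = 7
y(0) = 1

General solution: y = 7/3 + Ce^(-3x)
Applying y(0) = 1: C = 1 - 7/3 = -4/3
Particular solution: y = 7/3 - (4/3)e^(-3x)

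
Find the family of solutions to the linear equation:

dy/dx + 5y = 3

Using integrating factor method:

General solution: y = 3/5 + Ce^(-5x)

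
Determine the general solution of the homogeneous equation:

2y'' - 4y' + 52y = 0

Characteristic equation: 2r² - 4r + 52 = 0
Divide by 2: r² - 2r + 26 = 0
Roots: r = 1 ± 5i (complex conjugates)
General solution: y = e^x(C₁cos(5x) + C₂sin(5x))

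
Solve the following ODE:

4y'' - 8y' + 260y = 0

Characteristic equation: 4r² - 8r + 260 = 0
Divide by 4: r² - 2r + 65 = 0
Roots: r = 1 ± 8i (complex conjugates)
General solution: y = e^x(C₁cos(8x) + C₂sin(8x))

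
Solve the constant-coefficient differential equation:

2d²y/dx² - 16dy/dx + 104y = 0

Characteristic equation: 2r² - 16r + 104 = 0
Divide by 2: r² - 8r + 52 = 0
Roots: r = 4 ± 6i (complex conjugates)
General solution: y = e^(4x)(C₁cos(6x) + C₂sin(6x))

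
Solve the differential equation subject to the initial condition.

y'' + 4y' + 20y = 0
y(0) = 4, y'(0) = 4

General solution: y = e^(-2x)(C₁cos(4x) + C₂sin(4x))
Complex roots r = -2 ± 4i
Applying ICs: C₁ = 4, C₂ = 3
Particular solution: y = e^(-2x)(4cos(4x) + 3sin(4x))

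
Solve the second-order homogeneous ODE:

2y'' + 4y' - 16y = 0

Characteristic equation: 2r² + 4r - 16 = 0
Divide by 2: r² + 2r - 8 = 0
Roots: r = 2, -4 (distinct real)
General solution: y = C₁e^(2x) + C₂e^(-4x)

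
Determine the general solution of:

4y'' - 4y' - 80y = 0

Characteristic equation: 4r² - 4r - 80 = 0
Divide by 4: r² - r - 20 = 0
Roots: r = 5, -4 (distinct real)
General solution: y = C₁e^(5x) + C₂e^(-4x)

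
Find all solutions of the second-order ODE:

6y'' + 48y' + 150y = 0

Characteristic equation: 6r² + 48r + 150 = 0
Divide by 6: r² + 8r + 25 = 0
Roots: r = -4 ± 3i (complex conjugates)
General solution: y = e^(-4x)(C₁cos(3x) + C₂sin(3x))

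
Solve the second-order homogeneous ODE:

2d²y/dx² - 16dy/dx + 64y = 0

Characteristic equation: 2r² - 16r + 64 = 0
Divide by 2: r² - 8r + 32 = 0
Roots: r = 4 ± 4i (complex conjugates)
General solution: y = e^(4x)(C₁cos(4x) + C₂sin(4x))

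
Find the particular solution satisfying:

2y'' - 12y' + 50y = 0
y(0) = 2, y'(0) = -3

General solution: y = e^(3x)(C₁cos(4x) + C₂sin(4x))
Complex roots r = 3 ± 4i
Applying ICs: C₁ = 2, C₂ = -9/4
Particular solution: y = e^(3x)(2cos(4x) - (9/4)sin(4x))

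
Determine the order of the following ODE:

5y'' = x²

The order is 2 (highest derivative is of order 2).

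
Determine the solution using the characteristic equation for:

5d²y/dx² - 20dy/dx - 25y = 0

Characteristic equation: 5r² - 20r - 25 = 0
Divide by 5: r² - 4r - 5 = 0
Roots: r = 5, -1 (distinct real)
General solution: y = C₁e^(5x) + C₂e^(-x)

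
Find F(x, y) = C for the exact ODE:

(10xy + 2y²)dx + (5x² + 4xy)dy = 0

Verify exactness: ∂M/∂y = ∂N/∂x ✓
Find F(x,y) such that ∂F/∂x = M, ∂F/∂y = N
Solution: 5x²y + 2xy² = C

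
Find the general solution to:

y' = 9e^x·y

Separating variables and integrating:
ln|y| = 9e^x + C

General solution: y = Ce^(9e^x)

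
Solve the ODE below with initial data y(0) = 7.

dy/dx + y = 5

General solution: y = 5 + Ce^(-x)
Applying y(0) = 7: C = 7 - 5 = 2
Particular solution: y = 5 + 2e^(-x)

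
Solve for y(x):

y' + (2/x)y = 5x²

Using integrating factor method:

General solution: y = x^3 + Cx^(-2)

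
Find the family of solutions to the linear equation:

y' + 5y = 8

Using integrating factor method:

General solution: y = 8/5 + Ce^(-5x)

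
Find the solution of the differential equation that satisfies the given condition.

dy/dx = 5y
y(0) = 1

General solution: y = Ce^(5x)
Applying IC y(0) = 1:
Particular solution: y = e^(5x)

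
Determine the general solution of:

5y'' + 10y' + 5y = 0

Characteristic equation: 5r² + 10r + 5 = 0
Divide by 5: r² + 2r + 1 = 0
Factored: (r + 1)² = 0
Repeated root: r = -1
General solution: y = (C₁ + C₂x)e^(-x)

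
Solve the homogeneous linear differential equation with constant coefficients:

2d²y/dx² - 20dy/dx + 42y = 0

Characteristic equation: 2r² - 20r + 42 = 0
Divide by 2: r² - 10r + 21 = 0
Roots: r = 3, 7 (distinct real)
General solution: y = C₁e^(3x) + C₂e^(7x)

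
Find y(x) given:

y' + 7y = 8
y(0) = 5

General solution: y = 8/7 + Ce^(-7x)
Applying y(0) = 5: C = 5 - 8/7 = 27/7
Particular solution: y = 8/7 + (27/7)e^(-7x)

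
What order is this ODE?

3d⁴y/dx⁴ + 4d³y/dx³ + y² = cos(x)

The order is 4 (highest derivative is of order 4).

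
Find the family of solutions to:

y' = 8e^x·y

Separating variables and integrating:
ln|y| = 8e^x + C

General solution: y = Ce^(8e^x)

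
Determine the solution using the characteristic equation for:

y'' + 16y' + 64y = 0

Characteristic equation: r² + 16r + 64 = 0
Factored: (r + 8)² = 0
Repeated root: r = -8
General solution: y = (C₁ + C₂x)e^(-8x)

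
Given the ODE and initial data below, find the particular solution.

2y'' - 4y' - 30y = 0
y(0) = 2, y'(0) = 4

General solution: y = C₁e^(5x) + C₂e^(-3x)
Applying ICs: C₁ = 5/4, C₂ = 3/4
Particular solution: y = (5/4)e^(5x) + (3/4)e^(-3x)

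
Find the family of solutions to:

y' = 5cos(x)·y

Separating variables and integrating:
ln|y| = 5sin(x) + C

General solution: y = Ce^(5sin(x))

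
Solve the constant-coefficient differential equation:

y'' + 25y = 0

Characteristic equation: r² + 25 = 0
Roots: r = ±5i (complex conjugates)
General solution: y = C₁cos(5x) + C₂sin(5x)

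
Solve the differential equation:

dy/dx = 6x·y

Separating variables and integrating:
ln|y| = 3x^2 + C

General solution: y = Ce^(3x^2)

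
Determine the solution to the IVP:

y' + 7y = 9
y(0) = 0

General solution: y = 9/7 + Ce^(-7x)
Applying y(0) = 0: C = 0 - 9/7 = -9/7
Particular solution: y = 9/7 - (9/7)e^(-7x)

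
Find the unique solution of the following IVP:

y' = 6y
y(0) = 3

General solution: y = Ce^(6x)
Applying IC y(0) = 3:
Particular solution: y = 3e^(6x)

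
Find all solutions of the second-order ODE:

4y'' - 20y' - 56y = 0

Characteristic equation: 4r² - 20r - 56 = 0
Divide by 4: r² - 5r - 14 = 0
Roots: r = 7, -2 (distinct real)
General solution: y = C₁e^(7x) + C₂e^(-2x)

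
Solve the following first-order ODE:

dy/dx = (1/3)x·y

Separating variables and integrating:
ln|y| = x^2/6 + C

General solution: y = Ce^(x^2/6)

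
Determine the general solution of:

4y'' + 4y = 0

Characteristic equation: 4r² + 4 = 0
Divide by 4: r² + 1 = 0
Roots: r = ±i (complex conjugates)
General solution: y = C₁cos(x) + C₂sin(x)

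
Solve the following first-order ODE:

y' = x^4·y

Separating variables and integrating:
ln|y| = x^5/5 + C

General solution: y = Ce^(x^5/5)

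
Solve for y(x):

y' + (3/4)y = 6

Using integrating factor method:

General solution: y = 8 + Ce^(-3x/4)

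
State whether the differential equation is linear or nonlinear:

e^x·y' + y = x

Linear (y and its derivatives appear to the first power only, no products of y terms)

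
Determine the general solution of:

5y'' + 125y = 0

Characteristic equation: 5r² + 125 = 0
Divide by 5: r² + 25 = 0
Roots: r = ±5i (complex conjugates)
General solution: y = C₁cos(5x) + C₂sin(5x)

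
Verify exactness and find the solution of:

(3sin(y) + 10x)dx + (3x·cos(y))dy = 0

Verify exactness: ∂M/∂y = ∂N/∂x ✓
Find F(x,y) such that ∂F/∂x = M, ∂F/∂y = N
Solution: 3x·sin(y) + 5x² = C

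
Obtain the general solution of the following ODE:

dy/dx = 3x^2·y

Separating variables and integrating:
ln|y| = x^3 + C

General solution: y = Ce^(x^3)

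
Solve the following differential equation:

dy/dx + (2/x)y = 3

Using integrating factor method:

General solution: y = x + Cx^(-2)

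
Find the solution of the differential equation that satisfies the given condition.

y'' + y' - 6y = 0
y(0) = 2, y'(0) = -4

General solution: y = C₁e^(2x) + C₂e^(-3x)
Applying ICs: C₁ = 2/5, C₂ = 8/5
Particular solution: y = (2/5)e^(2x) + (8/5)e^(-3x)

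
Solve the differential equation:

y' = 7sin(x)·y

Separating variables and integrating:
ln|y| = -7cos(x) + C

General solution: y = Ce^(-7cos(x))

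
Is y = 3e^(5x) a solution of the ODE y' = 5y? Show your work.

Verification:
y = 3e^(5x)
y' = 15e^(5x)
5y = 15e^(5x)
y' = 5y ✓

Yes, it is a solution.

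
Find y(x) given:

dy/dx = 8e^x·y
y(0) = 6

General solution: y = Ce^(8e^x)
Applying IC y(0) = 6:
Particular solution: y = 6e^(8(e^x - 1))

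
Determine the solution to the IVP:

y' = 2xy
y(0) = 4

General solution: y = Ce^(x²)
Applying IC y(0) = 4:
Particular solution: y = 4e^(x²)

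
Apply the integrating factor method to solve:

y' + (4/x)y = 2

Using integrating factor method:

General solution: y = (2/5)x + Cx^(-4)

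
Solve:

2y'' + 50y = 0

Characteristic equation: 2r² + 50 = 0
Divide by 2: r² + 25 = 0
Roots: r = ±5i (complex conjugates)
General solution: y = C₁cos(5x) + C₂sin(5x)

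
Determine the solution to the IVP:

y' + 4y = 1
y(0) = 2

General solution: y = 1/4 + Ce^(-4x)
Applying y(0) = 2: C = 2 - 1/4 = 7/4
Particular solution: y = 1/4 + (7/4)e^(-4x)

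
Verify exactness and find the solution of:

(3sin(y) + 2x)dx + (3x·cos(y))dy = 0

Verify exactness: ∂M/∂y = ∂N/∂x ✓
Find F(x,y) such that ∂F/∂x = M, ∂F/∂y = N
Solution: 3x·sin(y) + x² = C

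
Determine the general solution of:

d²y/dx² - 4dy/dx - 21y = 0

Characteristic equation: r² - 4r - 21 = 0
Roots: r = 7, -3 (distinct real)
General solution: y = C₁e^(7x) + C₂e^(-3x)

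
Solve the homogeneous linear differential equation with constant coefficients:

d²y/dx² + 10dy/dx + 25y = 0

Characteristic equation: r² + 10r + 25 = 0
Factored: (r + 5)² = 0
Repeated root: r = -5
General solution: y = (C₁ + C₂x)e^(-5x)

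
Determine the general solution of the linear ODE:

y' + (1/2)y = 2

Using integrating factor method:

General solution: y = 4 + Ce^(-x/2)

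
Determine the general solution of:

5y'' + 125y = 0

Characteristic equation: 5r² + 125 = 0
Divide by 5: r² + 25 = 0
Roots: r = ±5i (complex conjugates)
General solution: y = C₁cos(5x) + C₂sin(5x)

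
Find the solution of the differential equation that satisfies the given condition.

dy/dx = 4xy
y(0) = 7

General solution: y = Ce^(2x²)
Applying IC y(0) = 7:
Particular solution: y = 7e^(2x²)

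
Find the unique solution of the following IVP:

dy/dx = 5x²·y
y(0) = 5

General solution: y = Ce^(5x³/3)
Applying IC y(0) = 5:
Particular solution: y = 5e^(5x³/3)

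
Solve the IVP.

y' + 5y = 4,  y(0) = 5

General solution: y = 4/5 + Ce^(-5x)
Applying y(0) = 5: C = 5 - 4/5 = 21/5
Particular solution: y = 4/5 + (21/5)e^(-5x)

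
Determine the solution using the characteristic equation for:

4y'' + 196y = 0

Characteristic equation: 4r² + 196 = 0
Divide by 4: r² + 49 = 0
Roots: r = ±7i (complex conjugates)
General solution: y = C₁cos(7x) + C₂sin(7x)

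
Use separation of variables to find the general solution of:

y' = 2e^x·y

Separating variables and integrating:
ln|y| = 2e^x + C

General solution: y = Ce^(2e^x)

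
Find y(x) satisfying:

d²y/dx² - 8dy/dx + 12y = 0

Characteristic equation: r² - 8r + 12 = 0
Roots: r = 6, 2 (distinct real)
General solution: y = C₁e^(6x) + C₂e^(2x)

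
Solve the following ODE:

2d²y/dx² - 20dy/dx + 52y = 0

Characteristic equation: 2r² - 20r + 52 = 0
Divide by 2: r² - 10r + 26 = 0
Roots: r = 5 ± i (complex conjugates)
General solution: y = e^(5x)(C₁cos(x) + C₂sin(x))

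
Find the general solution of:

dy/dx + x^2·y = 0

Using integrating factor method:

General solution: y = Ce^(-x^3/3)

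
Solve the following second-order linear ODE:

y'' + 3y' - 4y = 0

Characteristic equation: r² + 3r - 4 = 0
Roots: r = 1, -4 (distinct real)
General solution: y = C₁e^x + C₂e^(-4x)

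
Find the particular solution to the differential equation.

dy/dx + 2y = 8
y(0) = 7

General solution: y = 4 + Ce^(-2x)
Applying y(0) = 7: C = 7 - 4 = 3
Particular solution: y = 4 + 3e^(-2x)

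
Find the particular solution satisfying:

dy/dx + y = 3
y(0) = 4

General solution: y = 3 + Ce^(-x)
Applying y(0) = 4: C = 4 - 3 = 1
Particular solution: y = 3 + e^(-x)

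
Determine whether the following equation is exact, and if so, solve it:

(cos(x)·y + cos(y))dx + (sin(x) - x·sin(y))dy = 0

Verify exactness: ∂M/∂y = ∂N/∂x ✓
Find F(x,y) such that ∂F/∂x = M, ∂F/∂y = N
Solution: sin(x)·y + x·cos(y) = C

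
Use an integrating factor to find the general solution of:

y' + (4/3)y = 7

Using integrating factor method:

General solution: y = 21/4 + Ce^(-4x/3)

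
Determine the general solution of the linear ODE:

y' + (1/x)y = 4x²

Using integrating factor method:

General solution: y = x^3 + C/x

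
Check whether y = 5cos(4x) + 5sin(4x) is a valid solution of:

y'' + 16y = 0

Verification:
y'' = -80cos(4x) - 80sin(4x)
y'' + 16y = 0 ✓

Yes, it is a solution.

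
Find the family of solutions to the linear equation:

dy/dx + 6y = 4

Using integrating factor method:

General solution: y = 2/3 + Ce^(-6x)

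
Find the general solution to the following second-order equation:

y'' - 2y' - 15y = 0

Characteristic equation: r² - 2r - 15 = 0
Roots: r = 5, -3 (distinct real)
General solution: y = C₁e^(5x) + C₂e^(-3x)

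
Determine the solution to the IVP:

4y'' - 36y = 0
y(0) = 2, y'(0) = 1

General solution: y = C₁e^(3x) + C₂e^(-3x)
Applying ICs: C₁ = 7/6, C₂ = 5/6
Particular solution: y = (7/6)e^(3x) + (5/6)e^(-3x)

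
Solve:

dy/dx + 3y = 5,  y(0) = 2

General solution: y = 5/3 + Ce^(-3x)
Applying y(0) = 2: C = 2 - 5/3 = 1/3
Particular solution: y = 5/3 + (1/3)e^(-3x)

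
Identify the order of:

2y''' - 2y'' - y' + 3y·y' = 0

The order is 3 (highest derivative is of order 3).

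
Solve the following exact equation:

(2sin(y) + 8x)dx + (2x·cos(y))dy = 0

Verify exactness: ∂M/∂y = ∂N/∂x ✓
Find F(x,y) such that ∂F/∂x = M, ∂F/∂y = N
Solution: 2x·sin(y) + 4x² = C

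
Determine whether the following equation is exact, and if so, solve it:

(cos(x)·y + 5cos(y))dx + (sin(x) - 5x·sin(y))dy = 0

Verify exactness: ∂M/∂y = ∂N/∂x ✓
Find F(x,y) such that ∂F/∂x = M, ∂F/∂y = N
Solution: sin(x)·y + 5x·cos(y) = C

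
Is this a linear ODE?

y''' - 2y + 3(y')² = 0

No. Nonlinear ((y')² term)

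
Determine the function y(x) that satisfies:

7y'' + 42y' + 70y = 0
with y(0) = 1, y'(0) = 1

General solution: y = e^(-3x)(C₁cos(x) + C₂sin(x))
Complex roots r = -3 ± i
Applying ICs: C₁ = 1, C₂ = 4
Particular solution: y = e^(-3x)(cos(x) + 4sin(x))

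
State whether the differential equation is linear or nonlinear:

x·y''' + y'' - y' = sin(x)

Linear (y and its derivatives appear to the first power only, no products of y terms)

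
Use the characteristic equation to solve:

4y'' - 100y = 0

Characteristic equation: 4r² - 100 = 0
Divide by 4: r² - 25 = 0
Roots: r = 5, -5 (distinct real)
General solution: y = C₁e^(5x) + C₂e^(-5x)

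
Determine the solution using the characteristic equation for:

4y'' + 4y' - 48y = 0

Characteristic equation: 4r² + 4r - 48 = 0
Divide by 4: r² + r - 12 = 0
Roots: r = 3, -4 (distinct real)
General solution: y = C₁e^(3x) + C₂e^(-4x)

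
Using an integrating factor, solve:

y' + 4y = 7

Using integrating factor method:

General solution: y = 7/4 + Ce^(-4x)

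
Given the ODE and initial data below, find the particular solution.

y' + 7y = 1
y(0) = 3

General solution: y = 1/7 + Ce^(-7x)
Applying y(0) = 3: C = 3 - 1/7 = 20/7
Particular solution: y = 1/7 + (20/7)e^(-7x)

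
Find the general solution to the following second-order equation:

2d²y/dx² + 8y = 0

Characteristic equation: 2r² + 8 = 0
Divide by 2: r² + 4 = 0
Roots: r = ±2i (complex conjugates)
General solution: y = C₁cos(2x) + C₂sin(2x)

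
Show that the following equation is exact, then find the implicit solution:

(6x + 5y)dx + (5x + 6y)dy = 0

Verify exactness: ∂M/∂y = ∂N/∂x ✓
Find F(x,y) such that ∂F/∂x = M, ∂F/∂y = N
Solution: 3x² + 5xy + 3y² = C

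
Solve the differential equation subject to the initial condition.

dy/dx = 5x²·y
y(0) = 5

General solution: y = Ce^(5x³/3)
Applying IC y(0) = 5:
Particular solution: y = 5e^(5x³/3)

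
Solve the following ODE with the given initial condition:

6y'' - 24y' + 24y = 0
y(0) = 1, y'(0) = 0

General solution: y = (C₁ + C₂x)e^(2x)
Repeated root r = 2
Applying ICs: C₁ = 1, C₂ = -2
Particular solution: y = (1 - 2x)e^(2x)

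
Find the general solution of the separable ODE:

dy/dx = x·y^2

Separating variables and integrating:
-1/y = x^2/2 + C

General solution: y^-1 = (-1/2)x^2 + C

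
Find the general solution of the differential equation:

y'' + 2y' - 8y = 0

Characteristic equation: r² + 2r - 8 = 0
Roots: r = 2, -4 (distinct real)
General solution: y = C₁e^(2x) + C₂e^(-4x)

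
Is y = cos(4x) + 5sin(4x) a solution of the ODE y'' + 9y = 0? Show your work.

Verification:
y'' = -16cos(4x) - 80sin(4x)
y'' + 9y ≠ 0 (frequency mismatch: got 16 instead of 9)

No, it is not a solution.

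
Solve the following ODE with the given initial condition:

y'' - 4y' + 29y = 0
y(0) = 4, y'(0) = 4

General solution: y = e^(2x)(C₁cos(5x) + C₂sin(5x))
Complex roots r = 2 ± 5i
Applying ICs: C₁ = 4, C₂ = -4/5
Particular solution: y = e^(2x)(4cos(5x) - (4/5)sin(5x))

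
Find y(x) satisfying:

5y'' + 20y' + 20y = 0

Characteristic equation: 5r² + 20r + 20 = 0
Divide by 5: r² + 4r + 4 = 0
Factored: (r + 2)² = 0
Repeated root: r = -2
General solution: y = (C₁ + C₂x)e^(-2x)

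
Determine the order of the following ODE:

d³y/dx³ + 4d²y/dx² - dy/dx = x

The order is 3 (highest derivative is of order 3).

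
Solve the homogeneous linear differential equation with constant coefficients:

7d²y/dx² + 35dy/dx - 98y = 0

Characteristic equation: 7r² + 35r - 98 = 0
Divide by 7: r² + 5r - 14 = 0
Roots: r = 2, -7 (distinct real)
General solution: y = C₁e^(2x) + C₂e^(-7x)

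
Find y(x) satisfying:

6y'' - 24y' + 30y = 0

Characteristic equation: 6r² - 24r + 30 = 0
Divide by 6: r² - 4r + 5 = 0
Roots: r = 2 ± i (complex conjugates)
General solution: y = e^(2x)(C₁cos(x) + C₂sin(x))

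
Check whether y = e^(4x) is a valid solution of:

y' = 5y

Verification:
y = e^(4x)
y' = 4e^(4x)
But 5y = 5e^(4x)
y' ≠ 5y — the derivative does not match

No, it is not a solution.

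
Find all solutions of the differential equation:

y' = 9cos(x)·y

Separating variables and integrating:
ln|y| = 9sin(x) + C

General solution: y = Ce^(9sin(x))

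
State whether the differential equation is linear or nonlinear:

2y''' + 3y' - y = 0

Linear (y and its derivatives appear to the first power only, no products of y terms)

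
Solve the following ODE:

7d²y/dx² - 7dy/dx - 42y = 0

Characteristic equation: 7r² - 7r - 42 = 0
Divide by 7: r² - r - 6 = 0
Roots: r = 3, -2 (distinct real)
General solution: y = C₁e^(3x) + C₂e^(-2x)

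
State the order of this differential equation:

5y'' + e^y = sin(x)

The order is 2 (highest derivative is of order 2).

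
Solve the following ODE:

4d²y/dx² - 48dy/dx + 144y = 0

Characteristic equation: 4r² - 48r + 144 = 0
Divide by 4: r² - 12r + 36 = 0
Factored: (r - 6)² = 0
Repeated root: r = 6
General solution: y = (C₁ + C₂x)e^(6x)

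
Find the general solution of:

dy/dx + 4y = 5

Using integrating factor method:

General solution: y = 5/4 + Ce^(-4x)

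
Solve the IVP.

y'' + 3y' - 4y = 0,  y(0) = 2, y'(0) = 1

General solution: y = C₁e^x + C₂e^(-4x)
Applying ICs: C₁ = 9/5, C₂ = 1/5
Particular solution: y = (9/5)e^x + (1/5)e^(-4x)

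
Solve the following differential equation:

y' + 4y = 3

Using integrating factor method:

General solution: y = 3/4 + Ce^(-4x)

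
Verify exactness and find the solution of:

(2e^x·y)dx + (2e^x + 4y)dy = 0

Verify exactness: ∂M/∂y = ∂N/∂x ✓
Find F(x,y) such that ∂F/∂x = M, ∂F/∂y = N
Solution: 2e^x·y + 2y² = C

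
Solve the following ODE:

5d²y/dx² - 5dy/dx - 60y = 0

Characteristic equation: 5r² - 5r - 60 = 0
Divide by 5: r² - r - 12 = 0
Roots: r = 4, -3 (distinct real)
General solution: y = C₁e^(4x) + C₂e^(-3x)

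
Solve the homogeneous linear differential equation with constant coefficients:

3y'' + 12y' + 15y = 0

Characteristic equation: 3r² + 12r + 15 = 0
Divide by 3: r² + 4r + 5 = 0
Roots: r = -2 ± i (complex conjugates)
General solution: y = e^(-2x)(C₁cos(x) + C₂sin(x))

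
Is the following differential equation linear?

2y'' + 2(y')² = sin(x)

No. Nonlinear ((y')² term)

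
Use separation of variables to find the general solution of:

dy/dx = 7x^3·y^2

Separating variables and integrating:
-1/y = 7x^4/4 + C

General solution: y^-1 = (-7/4)x^4 + C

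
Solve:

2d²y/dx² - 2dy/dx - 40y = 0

Characteristic equation: 2r² - 2r - 40 = 0
Divide by 2: r² - r - 20 = 0
Roots: r = 5, -4 (distinct real)
General solution: y = C₁e^(5x) + C₂e^(-4x)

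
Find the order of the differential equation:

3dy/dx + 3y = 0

The order is 1 (highest derivative is of order 1).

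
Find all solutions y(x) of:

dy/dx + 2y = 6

Using integrating factor method:

General solution: y = 3 + Ce^(-2x)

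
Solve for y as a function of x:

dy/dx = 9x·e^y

Separating variables and integrating:
-e^(-y) = 9x²/2 + C

General solution: y = -ln(C - 9x²/2)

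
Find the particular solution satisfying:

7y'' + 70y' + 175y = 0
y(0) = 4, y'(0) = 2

General solution: y = (C₁ + C₂x)e^(-5x)
Repeated root r = -5
Applying ICs: C₁ = 4, C₂ = 22
Particular solution: y = (4 + 22x)e^(-5x)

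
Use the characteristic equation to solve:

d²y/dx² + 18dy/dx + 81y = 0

Characteristic equation: r² + 18r + 81 = 0
Factored: (r + 9)² = 0
Repeated root: r = -9
General solution: y = (C₁ + C₂x)e^(-9x)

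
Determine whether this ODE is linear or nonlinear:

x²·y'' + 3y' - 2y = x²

Linear (y and its derivatives appear to the first power only, no products of y terms)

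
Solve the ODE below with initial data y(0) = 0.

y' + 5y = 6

General solution: y = 6/5 + Ce^(-5x)
Applying y(0) = 0: C = 0 - 6/5 = -6/5
Particular solution: y = 6/5 - (6/5)e^(-5x)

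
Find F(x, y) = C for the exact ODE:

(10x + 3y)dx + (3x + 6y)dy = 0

Verify exactness: ∂M/∂y = ∂N/∂x ✓
Find F(x,y) such that ∂F/∂x = M, ∂F/∂y = N
Solution: 5x² + 3xy + 3y² = C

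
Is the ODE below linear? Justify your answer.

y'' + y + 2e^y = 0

No. Nonlinear (e^y is nonlinear in y)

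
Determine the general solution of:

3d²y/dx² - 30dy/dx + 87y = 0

Characteristic equation: 3r² - 30r + 87 = 0
Divide by 3: r² - 10r + 29 = 0
Roots: r = 5 ± 2i (complex conjugates)
General solution: y = e^(5x)(C₁cos(2x) + C₂sin(2x))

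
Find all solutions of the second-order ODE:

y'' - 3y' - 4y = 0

Characteristic equation: r² - 3r - 4 = 0
Roots: r = 4, -1 (distinct real)
General solution: y = C₁e^(4x) + C₂e^(-x)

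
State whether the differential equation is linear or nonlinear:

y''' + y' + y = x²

Linear (y and its derivatives appear to the first power only, no products of y terms)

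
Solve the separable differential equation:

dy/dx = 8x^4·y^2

Separating variables and integrating:
-1/y = 8x^5/5 + C

General solution: y^-1 = (-8/5)x^5 + C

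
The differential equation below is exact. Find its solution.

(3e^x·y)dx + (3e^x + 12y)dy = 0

Verify exactness: ∂M/∂y = ∂N/∂x ✓
Find F(x,y) such that ∂F/∂x = M, ∂F/∂y = N
Solution: 3e^x·y + 6y² = C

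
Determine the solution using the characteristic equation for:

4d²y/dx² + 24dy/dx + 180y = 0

Characteristic equation: 4r² + 24r + 180 = 0
Divide by 4: r² + 6r + 45 = 0
Roots: r = -3 ± 6i (complex conjugates)
General solution: y = e^(-3x)(C₁cos(6x) + C₂sin(6x))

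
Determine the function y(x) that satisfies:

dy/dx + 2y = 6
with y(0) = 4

General solution: y = 3 + Ce^(-2x)
Applying y(0) = 4: C = 4 - 3 = 1
Particular solution: y = 3 + e^(-2x)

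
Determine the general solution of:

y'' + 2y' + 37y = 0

Characteristic equation: r² + 2r + 37 = 0
Roots: r = -1 ± 6i (complex conjugates)
General solution: y = e^(-x)(C₁cos(6x) + C₂sin(6x))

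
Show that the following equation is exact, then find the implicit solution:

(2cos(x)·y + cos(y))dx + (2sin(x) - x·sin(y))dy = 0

Verify exactness: ∂M/∂y = ∂N/∂x ✓
Find F(x,y) such that ∂F/∂x = M, ∂F/∂y = N
Solution: 2sin(x)·y + x·cos(y) = C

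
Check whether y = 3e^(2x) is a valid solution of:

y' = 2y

Verification:
y = 3e^(2x)
y' = 6e^(2x)
2y = 6e^(2x)
y' = 2y ✓

Yes, it is a solution.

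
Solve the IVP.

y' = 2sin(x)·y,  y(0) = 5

General solution: y = Ce^(-2cos(x))
Applying IC y(0) = 5:
Particular solution: y = 5e^(2(1-cos(x)))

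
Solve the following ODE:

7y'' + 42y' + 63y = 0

Characteristic equation: 7r² + 42r + 63 = 0
Divide by 7: r² + 6r + 9 = 0
Factored: (r + 3)² = 0
Repeated root: r = -3
General solution: y = (C₁ + C₂x)e^(-3x)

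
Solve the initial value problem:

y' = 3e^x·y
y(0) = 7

General solution: y = Ce^(3e^x)
Applying IC y(0) = 7:
Particular solution: y = 7e^(3(e^x - 1))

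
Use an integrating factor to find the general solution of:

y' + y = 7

Using integrating factor method:

General solution: y = 7 + Ce^(-x)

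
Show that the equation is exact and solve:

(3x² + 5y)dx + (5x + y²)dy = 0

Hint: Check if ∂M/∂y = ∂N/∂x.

Verify exactness: ∂M/∂y = ∂N/∂x ✓
Find F(x,y) such that ∂F/∂x = M, ∂F/∂y = N
Solution: x³ + 5xy + y³/3 = C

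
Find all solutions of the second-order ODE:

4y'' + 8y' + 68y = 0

Characteristic equation: 4r² + 8r + 68 = 0
Divide by 4: r² + 2r + 17 = 0
Roots: r = -1 ± 4i (complex conjugates)
General solution: y = e^(-x)(C₁cos(4x) + C₂sin(4x))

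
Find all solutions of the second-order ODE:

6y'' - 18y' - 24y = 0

Characteristic equation: 6r² - 18r - 24 = 0
Divide by 6: r² - 3r - 4 = 0
Roots: r = 4, -1 (distinct real)
General solution: y = C₁e^(4x) + C₂e^(-x)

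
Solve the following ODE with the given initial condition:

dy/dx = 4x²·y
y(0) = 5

General solution: y = Ce^(4x³/3)
Applying IC y(0) = 5:
Particular solution: y = 5e^(4x³/3)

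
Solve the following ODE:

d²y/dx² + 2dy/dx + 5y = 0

Characteristic equation: r² + 2r + 5 = 0
Roots: r = -1 ± 2i (complex conjugates)
General solution: y = e^(-x)(C₁cos(2x) + C₂sin(2x))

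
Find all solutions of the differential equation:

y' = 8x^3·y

Separating variables and integrating:
ln|y| = 2x^4 + C

General solution: y = Ce^(2x^4)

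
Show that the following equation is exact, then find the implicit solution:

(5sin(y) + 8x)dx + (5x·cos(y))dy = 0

Verify exactness: ∂M/∂y = ∂N/∂x ✓
Find F(x,y) such that ∂F/∂x = M, ∂F/∂y = N
Solution: 5x·sin(y) + 4x² = C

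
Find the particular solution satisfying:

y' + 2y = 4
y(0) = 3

General solution: y = 2 + Ce^(-2x)
Applying y(0) = 3: C = 3 - 2 = 1
Particular solution: y = 2 + e^(-2x)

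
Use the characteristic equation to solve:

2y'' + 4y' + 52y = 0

Characteristic equation: 2r² + 4r + 52 = 0
Divide by 2: r² + 2r + 26 = 0
Roots: r = -1 ± 5i (complex conjugates)
General solution: y = e^(-x)(C₁cos(5x) + C₂sin(5x))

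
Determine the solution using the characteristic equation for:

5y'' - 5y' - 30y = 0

Characteristic equation: 5r² - 5r - 30 = 0
Divide by 5: r² - r - 6 = 0
Roots: r = 3, -2 (distinct real)
General solution: y = C₁e^(3x) + C₂e^(-2x)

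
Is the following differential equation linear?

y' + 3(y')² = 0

No. Nonlinear ((y')² term)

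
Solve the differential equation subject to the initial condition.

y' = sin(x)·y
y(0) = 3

General solution: y = Ce^(-cos(x))
Applying IC y(0) = 3:
Particular solution: y = 3e^(1-cos(x))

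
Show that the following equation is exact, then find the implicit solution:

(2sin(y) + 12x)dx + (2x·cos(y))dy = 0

Verify exactness: ∂M/∂y = ∂N/∂x ✓
Find F(x,y) such that ∂F/∂x = M, ∂F/∂y = N
Solution: 2x·sin(y) + 6x² = C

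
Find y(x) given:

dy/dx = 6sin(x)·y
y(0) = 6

General solution: y = Ce^(-6cos(x))
Applying IC y(0) = 6:
Particular solution: y = 6e^(6(1-cos(x)))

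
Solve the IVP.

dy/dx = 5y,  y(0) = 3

General solution: y = Ce^(5x)
Applying IC y(0) = 3:
Particular solution: y = 3e^(5x)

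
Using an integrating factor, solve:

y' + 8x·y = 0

Using integrating factor method:

General solution: y = Ce^(-4x^2)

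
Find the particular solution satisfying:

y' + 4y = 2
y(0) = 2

General solution: y = 1/2 + Ce^(-4x)
Applying y(0) = 2: C = 2 - 1/2 = 3/2
Particular solution: y = 1/2 + (3/2)e^(-4x)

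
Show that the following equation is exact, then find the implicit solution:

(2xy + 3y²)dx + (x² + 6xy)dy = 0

Verify exactness: ∂M/∂y = ∂N/∂x ✓
Find F(x,y) such that ∂F/∂x = M, ∂F/∂y = N
Solution: x²y + 3xy² = C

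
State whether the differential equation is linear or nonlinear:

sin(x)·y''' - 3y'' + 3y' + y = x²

Linear (y and its derivatives appear to the first power only, no products of y terms)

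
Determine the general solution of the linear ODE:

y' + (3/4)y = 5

Using integrating factor method:

General solution: y = 20/3 + Ce^(-3x/4)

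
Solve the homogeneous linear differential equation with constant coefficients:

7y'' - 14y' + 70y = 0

Characteristic equation: 7r² - 14r + 70 = 0
Divide by 7: r² - 2r + 10 = 0
Roots: r = 1 ± 3i (complex conjugates)
General solution: y = e^x(C₁cos(3x) + C₂sin(3x))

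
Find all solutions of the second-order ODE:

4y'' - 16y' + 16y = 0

Characteristic equation: 4r² - 16r + 16 = 0
Divide by 4: r² - 4r + 4 = 0
Factored: (r - 2)² = 0
Repeated root: r = 2
General solution: y = (C₁ + C₂x)e^(2x)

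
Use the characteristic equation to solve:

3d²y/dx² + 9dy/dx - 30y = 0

Characteristic equation: 3r² + 9r - 30 = 0
Divide by 3: r² + 3r - 10 = 0
Roots: r = 2, -5 (distinct real)
General solution: y = C₁e^(2x) + C₂e^(-5x)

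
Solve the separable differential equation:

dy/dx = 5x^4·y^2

Separating variables and integrating:
-1/y = x^5 + C

General solution: y^-1 = -x^5 + C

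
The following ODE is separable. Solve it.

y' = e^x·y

Separating variables and integrating:
ln|y| = e^x + C

General solution: y = Ce^(e^x)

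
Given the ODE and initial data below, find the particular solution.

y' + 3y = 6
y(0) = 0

General solution: y = 2 + Ce^(-3x)
Applying y(0) = 0: C = 0 - 2 = -2
Particular solution: y = 2 - 2e^(-3x)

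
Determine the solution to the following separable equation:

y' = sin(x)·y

Separating variables and integrating:
ln|y| = -cos(x) + C

General solution: y = Ce^(-cos(x))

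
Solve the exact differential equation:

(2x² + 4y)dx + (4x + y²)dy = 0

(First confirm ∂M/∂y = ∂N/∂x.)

Verify exactness: ∂M/∂y = ∂N/∂x ✓
Find F(x,y) such that ∂F/∂x = M, ∂F/∂y = N
Solution: 2x³/3 + 4xy + y³/3 = C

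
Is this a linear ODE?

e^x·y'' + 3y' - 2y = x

Yes. Linear (y and its derivatives appear to the first power only, no products of y terms)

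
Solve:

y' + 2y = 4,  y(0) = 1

General solution: y = 2 + Ce^(-2x)
Applying y(0) = 1: C = 1 - 2 = -1
Particular solution: y = 2 - e^(-2x)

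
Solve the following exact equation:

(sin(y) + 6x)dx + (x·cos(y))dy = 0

Verify exactness: ∂M/∂y = ∂N/∂x ✓
Find F(x,y) such that ∂F/∂x = M, ∂F/∂y = N
Solution: x·sin(y) + 3x² = C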